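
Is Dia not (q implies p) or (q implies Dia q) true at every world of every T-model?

Yes, valid

Tableau for the negation not (Dia not (q implies p) or (q implies Dia q)):
1. not (Dia not (q implies p) or (q implies Dia q)), 0
2. not Dia not (q implies p), 0
3. not (q implies Dia q), 0
4. q, 0
5. not Dia q, 0
6. q implies p, 0
7. not q, 0
Accessibility: 0R0
Branch closes: q and not q both at 0.
Every branch of the negation's tableau closes; the branch above is one of them.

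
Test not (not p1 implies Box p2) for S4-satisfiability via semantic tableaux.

1. not (not p1 implies Box p2), 0
2. not p1, 0
3. not Box p2, 0
4. not p2, 1
Accessibility: 0R0, 0R1, 1R1

Satisfiable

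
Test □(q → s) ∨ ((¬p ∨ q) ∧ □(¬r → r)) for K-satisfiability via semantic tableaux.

1. □(q → s) ∨ ((¬p ∨ q) ∧ □(¬r → r)), u
2. (¬p ∨ q) ∧ □(¬r → r), u   [∨-rule on 1 (branches; this branch)]
3. ¬p ∨ q, u   [∧-rule on 2]
4. □(¬r → r), u   [∧-rule on 2]
5. q, u   [∨-rule on 3 (branches; this branch)]

Satisfiable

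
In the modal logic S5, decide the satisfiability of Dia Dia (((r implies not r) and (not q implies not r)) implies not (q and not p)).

Satisfiable (open branch found)

1. Dia Dia (((r implies not r) and (not q implies not r)) implies not (q and not p)), u
2. Dia (((r implies not r) and (not q implies not r)) implies not (q and not p)), v   [Dia-rule on 1: fresh world v, uRv]
3. ((r implies not r) and (not q implies not r)) implies not (q and not p), w   [Dia-rule on 2: fresh world w, vRw]
4. not (q and not p), w   [implies-rule on 3 (branches; this branch)]
5. p, w   [neg-and-rule on 4 (branches; this branch)]
Accessibility: uRu, uRv, uRw, vRu, vRv, vRw, wRu, wRv, wRw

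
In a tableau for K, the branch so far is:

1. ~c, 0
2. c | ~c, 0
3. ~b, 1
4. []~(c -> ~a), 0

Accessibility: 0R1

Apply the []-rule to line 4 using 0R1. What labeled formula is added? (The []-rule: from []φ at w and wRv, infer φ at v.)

~(c -> ~a), 1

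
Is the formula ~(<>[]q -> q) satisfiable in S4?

1. ~(<>[]q -> q), w0
2. <>[]q, w0
3. ~q, w0
4. []q, w1
5. q, w1
Accessibility: w0Rw0, w0Rw1, w1Rw1

Satisfiable (open branch found)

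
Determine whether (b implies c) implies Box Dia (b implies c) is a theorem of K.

Tableau for the negation not ((b implies c) implies Box Dia (b implies c)):
1. not ((b implies c) implies Box Dia (b implies c)), u
2. b implies c, u   [neg-implies-rule on 1]
3. not Box Dia (b implies c), u   [neg-implies-rule on 1]
4. c, u   [implies-rule on 2 (branches; this branch)]
5. not Dia (b implies c), v   [neg-Box-rule on 3: fresh world v, uRv]
Accessibility: uRv
The negation has an open branch (countermodel exists).

No, not valid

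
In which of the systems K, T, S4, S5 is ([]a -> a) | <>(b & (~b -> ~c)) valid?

T, S4, S5

K-tableau for the negation ~(([]a -> a) | <>(b & (~b -> ~c))):
1. ~(([]a -> a) | <>(b & (~b -> ~c))), u
2. ~([]a -> a), u
3. ~<>(b & (~b -> ~c)), u
4. []a, u
5. ~a, u
Complete open branch: countermodel on a K-frame, so not valid in K.
T-tableau for the negation ~(([]a -> a) | <>(b & (~b -> ~c))):
1. ~(([]a -> a) | <>(b & (~b -> ~c))), u
2. ~([]a -> a), u
3. ~<>(b & (~b -> ~c)), u
4. []a, u
5. ~a, u
6. ~(b & (~b -> ~c)), u
7. a, u
Accessibility: uRu
Branch closes: a and ~a both at u.
Every branch closes (one shown): valid in T, hence also in S4, S5 (every theorem of T is a theorem of S4 and S5).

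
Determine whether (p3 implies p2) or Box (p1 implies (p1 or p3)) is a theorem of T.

Tableau for the negation not ((p3 implies p2) or Box (p1 implies (p1 or p3))):
1. not ((p3 implies p2) or Box (p1 implies (p1 or p3))), w0
2. not (p3 implies p2), w0   [neg-or-rule on 1]
3. not Box (p1 implies (p1 or p3)), w0   [neg-or-rule on 1]
4. p3, w0   [neg-implies-rule on 2]
5. not p2, w0   [neg-implies-rule on 2]
6. not (p1 implies (p1 or p3)), w1   [neg-Box-rule on 3: fresh world w1, w0Rw1]
7. p1, w1   [neg-implies-rule on 6]
8. not (p1 or p3), w1   [neg-implies-rule on 6]
9. not p1, w1   [neg-or-rule on 8]
10. not p3, w1   [neg-or-rule on 8]
Accessibility: w0Rw0, w0Rw1, w1Rw1
Branch closes: p1 and not p1 both at w1.
Every branch of the negation's tableau closes; the branch above is one of them.

Yes, valid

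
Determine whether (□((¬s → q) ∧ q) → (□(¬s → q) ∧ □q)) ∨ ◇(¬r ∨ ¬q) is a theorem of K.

Tableau for the negation ¬((□((¬s → q) ∧ q) → (□(¬s → q) ∧ □q)) ∨ ◇(¬r ∨ ¬q)):
1. ¬((□((¬s → q) ∧ q) → (□(¬s → q) ∧ □q)) ∨ ◇(¬r ∨ ¬q)), u
2. ¬(□((¬s → q) ∧ q) → (□(¬s → q) ∧ □q)), u
3. ¬◇(¬r ∨ ¬q), u
4. □((¬s → q) ∧ q), u
5. ¬(□(¬s → q) ∧ □q), u
6. ¬□(¬s → q), u
7. ¬(¬s → q), v
8. ¬s, v
9. ¬q, v
10. ¬(¬r ∨ ¬q), v
11. r, v
12. q, v
Accessibility: uRv
Branch closes: q and ¬q both at v.
Every branch of the negation's tableau closes; the branch above is one of them.

Valid in K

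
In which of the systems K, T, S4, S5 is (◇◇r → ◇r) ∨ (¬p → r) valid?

S4-tableau for the negation ¬((◇◇r → ◇r) ∨ (¬p → r)):
1. ¬((◇◇r → ◇r) ∨ (¬p → r)), u
2. ¬(◇◇r → ◇r), u
3. ¬(¬p → r), u
4. ◇◇r, u
5. ¬◇r, u
6. ¬p, u
7. ¬r, u
8. ◇r, v
9. ¬r, v
10. r, w
11. ¬r, w
Accessibility: uRu, uRv, uRw, vRv, vRw, wRw
Branch closes: r and ¬r both at w.
Every branch closes (one shown): valid in S4, hence also in S5 (every theorem of S4 is a theorem of S5).
T-tableau for the negation ¬((◇◇r → ◇r) ∨ (¬p → r)):
1. ¬((◇◇r → ◇r) ∨ (¬p → r)), u
2. ¬(◇◇r → ◇r), u
3. ¬(¬p → r), u
4. ◇◇r, u
5. ¬◇r, u
6. ¬p, u
7. ¬r, u
8. ◇r, v
9. ¬r, v
10. r, w
Accessibility: uRu, uRv, vRv, vRw, wRw
Complete open branch: countermodel on a T-frame, so not valid in T, nor in K (the same frame is also a K-frame).

S4, S5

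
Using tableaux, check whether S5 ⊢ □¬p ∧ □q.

Tableau for the negation ¬(□¬p ∧ □q):
1. ¬(□¬p ∧ □q), 0
2. ¬□q, 0
3. ¬q, 1
Accessibility: 0R0, 0R1, 1R0, 1R1
The negation has an open branch (countermodel exists).

Invalid (countermodel exists)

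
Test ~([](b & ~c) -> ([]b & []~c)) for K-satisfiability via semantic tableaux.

1. ~([](b & ~c) -> ([]b & []~c)), u
2. [](b & ~c), u
3. ~([]b & []~c), u
4. ~[]~c, u
5. c, v
6. b & ~c, v
7. b, v
8. ~c, v
Accessibility: uRv
Branch closes: c and ~c both at v.
All branches of the tableau close; one closing branch shown above.

No, unsatisfiable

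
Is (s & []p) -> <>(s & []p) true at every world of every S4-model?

Yes, valid

Tableau for the negation ~((s & []p) -> <>(s & []p)):
1. ~((s & []p) -> <>(s & []p)), u
2. s & []p, u
3. ~<>(s & []p), u
4. s, u
5. []p, u
6. ~(s & []p), u
7. p, u
8. ~[]p, u
9. ~p, v
10. ~(s & []p), v
11. p, v
Accessibility: uRu, uRv, vRv
Branch closes: p and ~p both at v.
Every branch of the negation's tableau closes; the branch above is one of them.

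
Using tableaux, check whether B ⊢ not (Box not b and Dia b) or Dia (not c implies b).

Valid

Tableau for the negation not (not (Box not b and Dia b) or Dia (not c implies b)):
1. not (not (Box not b and Dia b) or Dia (not c implies b)), w0
2. Box not b and Dia b, w0
3. not Dia (not c implies b), w0
4. Box not b, w0
5. Dia b, w0
6. not (not c implies b), w0
7. not c, w0
8. not b, w0
9. b, w1
10. not (not c implies b), w1
11. not c, w1
12. not b, w1
Accessibility: w0Rw0, w0Rw1, w1Rw0, w1Rw1
Branch closes: b and not b both at w1.
Every branch of the negation's tableau closes; the branch above is one of them.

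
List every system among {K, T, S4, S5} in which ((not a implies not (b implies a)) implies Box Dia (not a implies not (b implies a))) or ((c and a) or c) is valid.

S4-tableau for the negation not (((not a implies not (b implies a)) implies Box Dia (not a implies not (b implies a))) or ((c and a) or c)):
1. not (((not a implies not (b implies a)) implies Box Dia (not a implies not (b implies a))) or ((c and a) or c)), u
2. not ((not a implies not (b implies a)) implies Box Dia (not a implies not (b implies a))), u
3. not ((c and a) or c), u
4. not a implies not (b implies a), u
5. not Box Dia (not a implies not (b implies a)), u
6. not (c and a), u
7. not c, u
8. not (b implies a), u
9. b, u
10. not a, u
11. not Dia (not a implies not (b implies a)), v
12. not (not a implies not (b implies a)), v
13. not a, v
14. b implies a, v
15. not b, v
Accessibility: uRu, uRv, vRv
Complete open branch: countermodel on an S4-frame, so not valid in S4, nor in K, T (the same frame is also a K-frame and a T-frame).
S5-tableau for the negation not (((not a implies not (b implies a)) implies Box Dia (not a implies not (b implies a))) or ((c and a) or c)):
1. not (((not a implies not (b implies a)) implies Box Dia (not a implies not (b implies a))) or ((c and a) or c)), u
2. not ((not a implies not (b implies a)) implies Box Dia (not a implies not (b implies a))), u
3. not ((c and a) or c), u
4. not a implies not (b implies a), u
5. not Box Dia (not a implies not (b implies a)), u
6. not (c and a), u
7. not c, u
8. not (b implies a), u
9. b, u
10. not a, u
11. not Dia (not a implies not (b implies a)), v
12. not (not a implies not (b implies a)), u
13. b implies a, u
14. not (not a implies not (b implies a)), v
15. not a, v
16. b implies a, v
17. a, u
Accessibility: uRu, uRv, vRu, vRv
Branch closes: a and not a both at u.
Every branch closes (one shown): valid in S5.

S5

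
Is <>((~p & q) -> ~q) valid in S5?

Invalid (countermodel exists)

Tableau for the negation ~<>((~p & q) -> ~q):
1. ~<>((~p & q) -> ~q), w0
2. ~((~p & q) -> ~q), w0   [~<>-rule on 1 via w0Rw0]
3. ~p & q, w0   [~->-rule on 2]
4. q, w0   [~->-rule on 2]
5. ~p, w0   [&-rule on 3]
Accessibility: w0Rw0
The negation has an open branch (countermodel exists).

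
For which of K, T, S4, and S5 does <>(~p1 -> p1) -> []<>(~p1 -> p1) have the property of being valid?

S5

S5-tableau for the negation ~(<>(~p1 -> p1) -> []<>(~p1 -> p1)):
1. ~(<>(~p1 -> p1) -> []<>(~p1 -> p1)), u
2. <>(~p1 -> p1), u
3. ~[]<>(~p1 -> p1), u
4. ~p1 -> p1, v
5. p1, v
6. ~<>(~p1 -> p1), w
7. ~(~p1 -> p1), u
8. ~p1, u
9. ~(~p1 -> p1), v
10. ~p1, v
Accessibility: uRu, uRv, uRw, vRu, vRv, vRw, wRu, wRv, wRw
Branch closes: p1 and ~p1 both at v.
Every branch closes (one shown): valid in S5.
S4-tableau for the negation ~(<>(~p1 -> p1) -> []<>(~p1 -> p1)):
1. ~(<>(~p1 -> p1) -> []<>(~p1 -> p1)), u
2. <>(~p1 -> p1), u
3. ~[]<>(~p1 -> p1), u
4. ~p1 -> p1, v
5. p1, v
6. ~<>(~p1 -> p1), w
7. ~(~p1 -> p1), w
8. ~p1, w
Accessibility: uRu, uRv, uRw, vRv, wRw
Complete open branch: countermodel on an S4-frame, so not valid in S4, nor in K, T (the same frame is also a K-frame and a T-frame).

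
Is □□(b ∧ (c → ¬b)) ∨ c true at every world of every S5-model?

Not valid

Tableau for the negation ¬(□□(b ∧ (c → ¬b)) ∨ c):
1. ¬(□□(b ∧ (c → ¬b)) ∨ c), u
2. ¬□□(b ∧ (c → ¬b)), u
3. ¬c, u
4. ¬□(b ∧ (c → ¬b)), v
5. ¬(b ∧ (c → ¬b)), w
6. ¬(c → ¬b), w
7. c, w
8. b, w
Accessibility: uRu, uRv, uRw, vRu, vRv, vRw, wRu, wRv, wRw
The negation has an open branch (countermodel exists).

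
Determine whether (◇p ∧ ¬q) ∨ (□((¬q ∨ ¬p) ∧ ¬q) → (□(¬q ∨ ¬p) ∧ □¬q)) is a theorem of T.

Valid in T

Tableau for the negation ¬((◇p ∧ ¬q) ∨ (□((¬q ∨ ¬p) ∧ ¬q) → (□(¬q ∨ ¬p) ∧ □¬q))):
1. ¬((◇p ∧ ¬q) ∨ (□((¬q ∨ ¬p) ∧ ¬q) → (□(¬q ∨ ¬p) ∧ □¬q))), u
2. ¬(◇p ∧ ¬q), u   [¬∨-rule on 1]
3. ¬(□((¬q ∨ ¬p) ∧ ¬q) → (□(¬q ∨ ¬p) ∧ □¬q)), u   [¬∨-rule on 1]
4. □((¬q ∨ ¬p) ∧ ¬q), u   [¬→-rule on 3]
5. ¬(□(¬q ∨ ¬p) ∧ □¬q), u   [¬→-rule on 3]
6. (¬q ∨ ¬p) ∧ ¬q, u   [□-rule on 4 via uRu]
7. ¬q ∨ ¬p, u   [∧-rule on 6]
8. ¬q, u   [∧-rule on 6]
9. ¬◇p, u   [¬∧-rule on 2 (branches; this branch)]
10. ¬p, u   [¬◇-rule on 9 via uRu]
11. ¬□(¬q ∨ ¬p), u   [¬∧-rule on 5 (branches; this branch)]
12. ¬(¬q ∨ ¬p), v   [¬□-rule on 11: fresh world v, uRv]
13. q, v   [¬∨-rule on 12]
14. p, v   [¬∨-rule on 12]
15. (¬q ∨ ¬p) ∧ ¬q, v   [□-rule on 4 via uRv]
16. ¬q ∨ ¬p, v   [∧-rule on 15]
17. ¬q, v   [∧-rule on 15]
Accessibility: uRu, uRv, vRv
Branch closes: q and ¬q both at v.
All branches of the negation close; one closing branch shown above.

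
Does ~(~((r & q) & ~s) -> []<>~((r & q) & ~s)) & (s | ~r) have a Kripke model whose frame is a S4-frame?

Satisfiable (open branch found)

1. ~(~((r & q) & ~s) -> []<>~((r & q) & ~s)) & (s | ~r), 0
2. ~(~((r & q) & ~s) -> []<>~((r & q) & ~s)), 0   [&-rule on 1]
3. s | ~r, 0   [&-rule on 1]
4. ~((r & q) & ~s), 0   [~->-rule on 2]
5. ~[]<>~((r & q) & ~s), 0   [~->-rule on 2]
6. ~r, 0   [|-rule on 3 (branches; this branch)]
7. s, 0   [~&-rule on 4 (branches; this branch)]
8. ~<>~((r & q) & ~s), 1   [~[]-rule on 5: fresh world 1, 0R1]
9. (r & q) & ~s, 1   [~<>-rule on 8 via 1R1]
10. r & q, 1   [&-rule on 9]
11. ~s, 1   [&-rule on 9]
12. r, 1   [&-rule on 10]
13. q, 1   [&-rule on 10]
Accessibility: 0R0, 0R1, 1R1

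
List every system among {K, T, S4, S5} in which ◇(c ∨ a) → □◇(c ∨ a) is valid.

S5-tableau for the negation ¬(◇(c ∨ a) → □◇(c ∨ a)):
1. ¬(◇(c ∨ a) → □◇(c ∨ a)), w0
2. ◇(c ∨ a), w0
3. ¬□◇(c ∨ a), w0
4. c ∨ a, w1
5. a, w1
6. ¬◇(c ∨ a), w2
7. ¬(c ∨ a), w0
8. ¬c, w0
9. ¬a, w0
10. ¬(c ∨ a), w1
11. ¬c, w1
12. ¬a, w1
Accessibility: w0Rw0, w0Rw1, w0Rw2, w1Rw0, w1Rw1, w1Rw2, w2Rw0, w2Rw1, w2Rw2
Branch closes: a and ¬a both at w1.
Every branch closes (one shown): valid in S5.
S4-tableau for the negation ¬(◇(c ∨ a) → □◇(c ∨ a)):
1. ¬(◇(c ∨ a) → □◇(c ∨ a)), w0
2. ◇(c ∨ a), w0
3. ¬□◇(c ∨ a), w0
4. c ∨ a, w1
5. a, w1
6. ¬◇(c ∨ a), w2
7. ¬(c ∨ a), w2
8. ¬c, w2
9. ¬a, w2
Accessibility: w0Rw0, w0Rw1, w0Rw2, w1Rw1, w2Rw2
Complete open branch: countermodel on an S4-frame, so not valid in S4, nor in K, T (the same frame is also a K-frame and a T-frame).

S5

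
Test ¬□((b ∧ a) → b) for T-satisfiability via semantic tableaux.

Unsatisfiable

1. ¬□((b ∧ a) → b), u
2. ¬((b ∧ a) → b), v
3. b ∧ a, v
4. ¬b, v
5. b, v
6. a, v
Accessibility: uRu, uRv, vRv
Branch closes: b and ¬b both at v.
Every branch closes; the branch above is one of them.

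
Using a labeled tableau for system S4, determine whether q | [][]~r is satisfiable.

1. q | [][]~r, 0
2. [][]~r, 0
3. []~r, 0
4. ~r, 0
Accessibility: 0R0

Satisfiable (open branch found)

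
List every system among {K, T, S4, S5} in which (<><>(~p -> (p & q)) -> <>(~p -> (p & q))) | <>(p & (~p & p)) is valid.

S4-tableau for the negation ~((<><>(~p -> (p & q)) -> <>(~p -> (p & q))) | <>(p & (~p & p))):
1. ~((<><>(~p -> (p & q)) -> <>(~p -> (p & q))) | <>(p & (~p & p))), w0
2. ~(<><>(~p -> (p & q)) -> <>(~p -> (p & q))), w0
3. ~<>(p & (~p & p)), w0
4. <><>(~p -> (p & q)), w0
5. ~<>(~p -> (p & q)), w0
6. ~(p & (~p & p)), w0
7. ~(~p -> (p & q)), w0
8. ~p, w0
9. ~(p & q), w0
10. ~(~p & p), w0
11. ~q, w0
12. <>(~p -> (p & q)), w1
13. ~(p & (~p & p)), w1
14. ~(~p -> (p & q)), w1
15. ~p, w1
16. ~(p & q), w1
17. ~(~p & p), w1
18. ~q, w1
19. ~p -> (p & q), w2
20. ~(p & (~p & p)), w2
21. ~(~p -> (p & q)), w2
22. ~p, w2
23. ~(p & q), w2
24. p & q, w2
25. p, w2
26. q, w2
Accessibility: w0Rw0, w0Rw1, w0Rw2, w1Rw1, w1Rw2, w2Rw2
Branch closes: p and ~p both at w2.
Every branch closes (one shown): valid in S4, hence also in S5 (every theorem of S4 is a theorem of S5).
T-tableau for the negation ~((<><>(~p -> (p & q)) -> <>(~p -> (p & q))) | <>(p & (~p & p))):
1. ~((<><>(~p -> (p & q)) -> <>(~p -> (p & q))) | <>(p & (~p & p))), w0
2. ~(<><>(~p -> (p & q)) -> <>(~p -> (p & q))), w0
3. ~<>(p & (~p & p)), w0
4. <><>(~p -> (p & q)), w0
5. ~<>(~p -> (p & q)), w0
6. ~(p & (~p & p)), w0
7. ~(~p -> (p & q)), w0
8. ~p, w0
9. ~(p & q), w0
10. ~(~p & p), w0
11. ~q, w0
12. <>(~p -> (p & q)), w1
13. ~(p & (~p & p)), w1
14. ~(~p -> (p & q)), w1
15. ~p, w1
16. ~(p & q), w1
17. ~(~p & p), w1
18. ~q, w1
19. ~p -> (p & q), w2
20. p & q, w2
21. p, w2
22. q, w2
Accessibility: w0Rw0, w0Rw1, w1Rw1, w1Rw2, w2Rw2
Complete open branch: countermodel on a T-frame, so not valid in T, nor in K (the same frame is also a K-frame).

S4, S5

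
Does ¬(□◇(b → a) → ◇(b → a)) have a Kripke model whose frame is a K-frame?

Satisfiable (open branch found)

1. ¬(□◇(b → a) → ◇(b → a)), u
2. □◇(b → a), u   [¬→-rule on 1]
3. ¬◇(b → a), u   [¬→-rule on 1]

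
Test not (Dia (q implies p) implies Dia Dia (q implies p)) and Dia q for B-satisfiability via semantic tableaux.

No, unsatisfiable

1. not (Dia (q implies p) implies Dia Dia (q implies p)) and Dia q, 0
2. not (Dia (q implies p) implies Dia Dia (q implies p)), 0
3. Dia q, 0
4. Dia (q implies p), 0
5. not Dia Dia (q implies p), 0
6. not Dia (q implies p), 0
7. not (q implies p), 0
8. q, 0
9. not p, 0
10. q, 1
11. not Dia (q implies p), 1
12. not (q implies p), 1
13. not p, 1
14. q implies p, 2
15. not Dia (q implies p), 2
16. not (q implies p), 2
17. q, 2
18. not p, 2
19. p, 2
Accessibility: 0R0, 0R1, 0R2, 1R0, 1R1, 2R0, 2R2
Branch closes: p and not p both at 2.
Every branch closes; the branch above is one of them.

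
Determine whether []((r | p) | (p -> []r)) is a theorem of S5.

Tableau for the negation ~[]((r | p) | (p -> []r)):
1. ~[]((r | p) | (p -> []r)), u
2. ~((r | p) | (p -> []r)), v
3. ~(r | p), v
4. ~(p -> []r), v
5. ~r, v
6. ~p, v
7. p, v
8. ~[]r, v
Accessibility: uRu, uRv, vRu, vRv
Branch closes: p and ~p both at v.
All branches of the negation close; one closing branch shown above.

Yes, valid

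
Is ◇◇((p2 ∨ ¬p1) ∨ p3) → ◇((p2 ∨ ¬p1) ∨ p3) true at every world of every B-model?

Tableau for the negation ¬(◇◇((p2 ∨ ¬p1) ∨ p3) → ◇((p2 ∨ ¬p1) ∨ p3)):
1. ¬(◇◇((p2 ∨ ¬p1) ∨ p3) → ◇((p2 ∨ ¬p1) ∨ p3)), w0
2. ◇◇((p2 ∨ ¬p1) ∨ p3), w0
3. ¬◇((p2 ∨ ¬p1) ∨ p3), w0
4. ¬((p2 ∨ ¬p1) ∨ p3), w0
5. ¬(p2 ∨ ¬p1), w0
6. ¬p3, w0
7. ¬p2, w0
8. p1, w0
9. ◇((p2 ∨ ¬p1) ∨ p3), w1
10. ¬((p2 ∨ ¬p1) ∨ p3), w1
11. ¬(p2 ∨ ¬p1), w1
12. ¬p3, w1
13. ¬p2, w1
14. p1, w1
15. (p2 ∨ ¬p1) ∨ p3, w2
16. p3, w2
Accessibility: w0Rw0, w0Rw1, w1Rw0, w1Rw1, w1Rw2, w2Rw1, w2Rw2
The negation has an open branch (countermodel exists).

Invalid (countermodel exists)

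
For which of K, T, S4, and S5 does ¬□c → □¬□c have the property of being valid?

S5-tableau for the negation ¬(¬□c → □¬□c):
1. ¬(¬□c → □¬□c), 0
2. ¬□c, 0
3. ¬□¬□c, 0
4. ¬c, 1
5. □c, 2
6. c, 0
7. c, 1
Accessibility: 0R0, 0R1, 0R2, 1R0, 1R1, 1R2, 2R0, 2R1, 2R2
Branch closes: c and ¬c both at 1.
Every branch closes (one shown): valid in S5.
S4-tableau for the negation ¬(¬□c → □¬□c):
1. ¬(¬□c → □¬□c), 0
2. ¬□c, 0
3. ¬□¬□c, 0
4. ¬c, 1
5. □c, 2
6. c, 2
Accessibility: 0R0, 0R1, 0R2, 1R1, 2R2
Complete open branch: countermodel on an S4-frame, so not valid in S4, nor in K, T (the same frame is also a K-frame and a T-frame).

S5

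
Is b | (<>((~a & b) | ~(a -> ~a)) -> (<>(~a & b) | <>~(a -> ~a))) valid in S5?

Tableau for the negation ~(b | (<>((~a & b) | ~(a -> ~a)) -> (<>(~a & b) | <>~(a -> ~a)))):
1. ~(b | (<>((~a & b) | ~(a -> ~a)) -> (<>(~a & b) | <>~(a -> ~a)))), w0
2. ~b, w0
3. ~(<>((~a & b) | ~(a -> ~a)) -> (<>(~a & b) | <>~(a -> ~a))), w0
4. <>((~a & b) | ~(a -> ~a)), w0
5. ~(<>(~a & b) | <>~(a -> ~a)), w0
6. ~<>(~a & b), w0
7. ~<>~(a -> ~a), w0
8. ~(~a & b), w0
9. a -> ~a, w0
10. ~a, w0
11. (~a & b) | ~(a -> ~a), w1
12. ~(~a & b), w1
13. a -> ~a, w1
14. ~(a -> ~a), w1
15. a, w1
16. ~b, w1
17. ~a, w1
Accessibility: w0Rw0, w0Rw1, w1Rw0, w1Rw1
Branch closes: a and ~a both at w1.
All branches of the negation close; one closing branch shown above.

Valid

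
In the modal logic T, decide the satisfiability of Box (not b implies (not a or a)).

Yes, satisfiable

1. Box (not b implies (not a or a)), 0
2. not b implies (not a or a), 0
3. not a or a, 0
4. a, 0
Accessibility: 0R0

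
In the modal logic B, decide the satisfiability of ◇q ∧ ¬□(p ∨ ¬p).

No, unsatisfiable

1. ◇q ∧ ¬□(p ∨ ¬p), 0
2. ◇q, 0
3. ¬□(p ∨ ¬p), 0
4. q, 1
5. ¬(p ∨ ¬p), 2
6. ¬p, 2
7. p, 2
Accessibility: 0R0, 0R1, 0R2, 1R0, 1R1, 2R0, 2R2
Branch closes: p and ¬p both at 2.
(One branch shown.) All branches close.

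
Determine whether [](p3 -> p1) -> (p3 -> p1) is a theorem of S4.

Tableau for the negation ~([](p3 -> p1) -> (p3 -> p1)):
1. ~([](p3 -> p1) -> (p3 -> p1)), w0
2. [](p3 -> p1), w0
3. ~(p3 -> p1), w0
4. p3, w0
5. ~p1, w0
6. p3 -> p1, w0
7. p1, w0
Accessibility: w0Rw0
Branch closes: p1 and ~p1 both at w0.
All branches of the negation close; one closing branch shown above.

Yes, valid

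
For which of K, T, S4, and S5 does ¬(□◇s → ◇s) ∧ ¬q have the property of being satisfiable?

T-tableau for the formula:
1. ¬(□◇s → ◇s) ∧ ¬q, w0
2. ¬(□◇s → ◇s), w0   [∧-rule on 1]
3. ¬q, w0   [∧-rule on 1]
4. □◇s, w0   [¬→-rule on 2]
5. ¬◇s, w0   [¬→-rule on 2]
6. ◇s, w0   [□-rule on 4 via w0Rw0]
7. ¬s, w0   [¬◇-rule on 5 via w0Rw0]
8. s, w1   [◇-rule on 6: fresh world w1, w0Rw1]
9. ◇s, w1   [□-rule on 4 via w0Rw1]
10. ¬s, w1   [¬◇-rule on 5 via w0Rw1]
Accessibility: w0Rw0, w0Rw1, w1Rw1
Branch closes: s and ¬s both at w1.
Every branch closes (one shown): unsatisfiable in T, hence also in S4, S5 (every S4/S5-frame is a T-frame).
K-tableau for the formula:
1. ¬(□◇s → ◇s) ∧ ¬q, w0
2. ¬(□◇s → ◇s), w0   [∧-rule on 1]
3. ¬q, w0   [∧-rule on 1]
4. □◇s, w0   [¬→-rule on 2]
5. ¬◇s, w0   [¬→-rule on 2]
Complete open branch: satisfiable in K.

K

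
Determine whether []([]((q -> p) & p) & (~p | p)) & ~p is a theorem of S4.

Not valid

Tableau for the negation ~([]([]((q -> p) & p) & (~p | p)) & ~p):
1. ~([]([]((q -> p) & p) & (~p | p)) & ~p), 0
2. p, 0
Accessibility: 0R0
The negation has an open branch (countermodel exists).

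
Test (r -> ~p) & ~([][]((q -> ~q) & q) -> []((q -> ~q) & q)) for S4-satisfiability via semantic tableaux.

Unsatisfiable

1. (r -> ~p) & ~([][]((q -> ~q) & q) -> []((q -> ~q) & q)), 0
2. r -> ~p, 0
3. ~([][]((q -> ~q) & q) -> []((q -> ~q) & q)), 0
4. [][]((q -> ~q) & q), 0
5. ~[]((q -> ~q) & q), 0
6. []((q -> ~q) & q), 0
7. (q -> ~q) & q, 0
8. q -> ~q, 0
9. q, 0
10. ~p, 0
11. ~q, 0
Accessibility: 0R0
Branch closes: q and ~q both at 0.
Every branch closes; the branch above is one of them.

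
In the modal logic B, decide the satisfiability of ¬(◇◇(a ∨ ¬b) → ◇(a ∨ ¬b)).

Satisfiable (open branch found)

1. ¬(◇◇(a ∨ ¬b) → ◇(a ∨ ¬b)), u
2. ◇◇(a ∨ ¬b), u
3. ¬◇(a ∨ ¬b), u
4. ¬(a ∨ ¬b), u
5. ¬a, u
6. b, u
7. ◇(a ∨ ¬b), v
8. ¬(a ∨ ¬b), v
9. ¬a, v
10. b, v
11. a ∨ ¬b, w
12. ¬b, w
Accessibility: uRu, uRv, vRu, vRv, vRw, wRv, wRw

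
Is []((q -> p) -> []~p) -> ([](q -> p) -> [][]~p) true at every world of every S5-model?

Tableau for the negation ~([]((q -> p) -> []~p) -> ([](q -> p) -> [][]~p)):
1. ~([]((q -> p) -> []~p) -> ([](q -> p) -> [][]~p)), 0
2. []((q -> p) -> []~p), 0
3. ~([](q -> p) -> [][]~p), 0
4. [](q -> p), 0
5. ~[][]~p, 0
6. (q -> p) -> []~p, 0
7. q -> p, 0
8. []~p, 0
9. ~p, 0
10. ~q, 0
11. ~[]~p, 1
12. (q -> p) -> []~p, 1
13. q -> p, 1
14. ~p, 1
15. []~p, 1
16. ~q, 1
17. p, 2
18. (q -> p) -> []~p, 2
19. q -> p, 2
20. ~p, 2
Accessibility: 0R0, 0R1, 0R2, 1R0, 1R1, 1R2, 2R0, 2R1, 2R2
Branch closes: p and ~p both at 2.
All branches of the negation close; one closing branch shown above.

Yes, valid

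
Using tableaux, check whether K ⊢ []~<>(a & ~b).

Tableau for the negation ~[]~<>(a & ~b):
1. ~[]~<>(a & ~b), w0
2. <>(a & ~b), w1   [~[]-rule on 1: fresh world w1, w0Rw1]
3. a & ~b, w2   [<>-rule on 2: fresh world w2, w1Rw2]
4. a, w2   [&-rule on 3]
5. ~b, w2   [&-rule on 3]
Accessibility: w0Rw1, w1Rw2
The negation has an open branch (countermodel exists).

Not valid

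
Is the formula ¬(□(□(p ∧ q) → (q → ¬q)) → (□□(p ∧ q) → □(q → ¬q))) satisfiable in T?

1. ¬(□(□(p ∧ q) → (q → ¬q)) → (□□(p ∧ q) → □(q → ¬q))), 0
2. □(□(p ∧ q) → (q → ¬q)), 0   [¬→-rule on 1]
3. ¬(□□(p ∧ q) → □(q → ¬q)), 0   [¬→-rule on 1]
4. □□(p ∧ q), 0   [¬→-rule on 3]
5. ¬□(q → ¬q), 0   [¬→-rule on 3]
6. □(p ∧ q) → (q → ¬q), 0   [□-rule on 2 via 0R0]
7. □(p ∧ q), 0   [□-rule on 4 via 0R0]
8. p ∧ q, 0   [□-rule on 7 via 0R0]
9. p, 0   [∧-rule on 8]
10. q, 0   [∧-rule on 8]
11. ¬□(p ∧ q), 0   [→-rule on 6 (branches; this branch)]
12. ¬(q → ¬q), 1   [¬□-rule on 5: fresh world 1, 0R1]
13. q, 1   [¬→-rule on 12]
14. □(p ∧ q) → (q → ¬q), 1   [□-rule on 2 via 0R1]
15. □(p ∧ q), 1   [□-rule on 4 via 0R1]
16. p ∧ q, 1   [□-rule on 7 via 0R1]
17. p, 1   [∧-rule on 16]
18. ¬□(p ∧ q), 1   [→-rule on 14 (branches; this branch)]
19. ¬(p ∧ q), 2   [¬□-rule on 11: fresh world 2, 0R2]
20. □(p ∧ q) → (q → ¬q), 2   [□-rule on 2 via 0R2]
21. □(p ∧ q), 2   [□-rule on 4 via 0R2]
22. p ∧ q, 2   [□-rule on 7 via 0R2]
23. p, 2   [∧-rule on 22]
24. q, 2   [∧-rule on 22]
25. ¬q, 2   [¬∧-rule on 19 (branches; this branch)]
Accessibility: 0R0, 0R1, 0R2, 1R1, 2R2
Branch closes: q and ¬q both at 2.
(One branch shown.) All branches close.

Unsatisfiable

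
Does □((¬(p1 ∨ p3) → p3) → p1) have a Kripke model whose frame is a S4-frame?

Satisfiable

1. □((¬(p1 ∨ p3) → p3) → p1), w0
2. (¬(p1 ∨ p3) → p3) → p1, w0
3. p1, w0
Accessibility: w0Rw0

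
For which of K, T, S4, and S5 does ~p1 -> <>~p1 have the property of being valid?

T, S4, S5

T-tableau for the negation ~(~p1 -> <>~p1):
1. ~(~p1 -> <>~p1), 0
2. ~p1, 0
3. ~<>~p1, 0
4. p1, 0
Accessibility: 0R0
Branch closes: p1 and ~p1 both at 0.
Every branch closes (one shown): valid in T, hence also in S4, S5 (every theorem of T is a theorem of S4 and S5).
K-tableau for the negation ~(~p1 -> <>~p1):
1. ~(~p1 -> <>~p1), 0
2. ~p1, 0
3. ~<>~p1, 0
Complete open branch: countermodel on a K-frame, so not valid in K.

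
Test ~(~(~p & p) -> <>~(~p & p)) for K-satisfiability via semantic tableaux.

1. ~(~(~p & p) -> <>~(~p & p)), w0
2. ~(~p & p), w0
3. ~<>~(~p & p), w0
4. ~p, w0

Yes, satisfiable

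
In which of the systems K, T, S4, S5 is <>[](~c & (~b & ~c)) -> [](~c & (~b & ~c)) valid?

S4-tableau for the negation ~(<>[](~c & (~b & ~c)) -> [](~c & (~b & ~c))):
1. ~(<>[](~c & (~b & ~c)) -> [](~c & (~b & ~c))), u
2. <>[](~c & (~b & ~c)), u
3. ~[](~c & (~b & ~c)), u
4. [](~c & (~b & ~c)), v
5. ~c & (~b & ~c), v
6. ~c, v
7. ~b & ~c, v
8. ~b, v
9. ~(~c & (~b & ~c)), w
10. ~(~b & ~c), w
11. c, w
Accessibility: uRu, uRv, uRw, vRv, wRw
Complete open branch: countermodel on an S4-frame, so not valid in S4, nor in K, T (the same frame is also a K-frame and a T-frame).
S5-tableau for the negation ~(<>[](~c & (~b & ~c)) -> [](~c & (~b & ~c))):
1. ~(<>[](~c & (~b & ~c)) -> [](~c & (~b & ~c))), u
2. <>[](~c & (~b & ~c)), u
3. ~[](~c & (~b & ~c)), u
4. [](~c & (~b & ~c)), v
5. ~c & (~b & ~c), u
6. ~c, u
7. ~b & ~c, u
8. ~b, u
9. ~c & (~b & ~c), v
10. ~c, v
11. ~b & ~c, v
12. ~b, v
13. ~(~c & (~b & ~c)), w
14. ~c & (~b & ~c), w
15. ~c, w
16. ~b & ~c, w
17. ~b, w
18. ~(~b & ~c), w
19. c, w
Accessibility: uRu, uRv, uRw, vRu, vRv, vRw, wRu, wRv, wRw
Branch closes: c and ~c both at w.
Every branch closes (one shown): valid in S5.

S5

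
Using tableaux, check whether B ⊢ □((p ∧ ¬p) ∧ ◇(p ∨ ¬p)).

Not valid

Tableau for the negation ¬□((p ∧ ¬p) ∧ ◇(p ∨ ¬p)):
1. ¬□((p ∧ ¬p) ∧ ◇(p ∨ ¬p)), u
2. ¬((p ∧ ¬p) ∧ ◇(p ∨ ¬p)), v
3. ¬(p ∧ ¬p), v
4. p, v
Accessibility: uRu, uRv, vRu, vRv
The negation has an open branch (countermodel exists).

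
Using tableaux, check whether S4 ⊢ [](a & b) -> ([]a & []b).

Tableau for the negation ~([](a & b) -> ([]a & []b)):
1. ~([](a & b) -> ([]a & []b)), w0
2. [](a & b), w0
3. ~([]a & []b), w0
4. a & b, w0
5. a, w0
6. b, w0
7. ~[]b, w0
8. ~b, w1
9. a & b, w1
10. a, w1
11. b, w1
Accessibility: w0Rw0, w0Rw1, w1Rw1
Branch closes: b and ~b both at w1.
All branches of the negation close; one closing branch shown above.

Valid in S4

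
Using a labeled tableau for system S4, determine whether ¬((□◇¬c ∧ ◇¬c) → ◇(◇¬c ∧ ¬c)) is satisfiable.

1. ¬((□◇¬c ∧ ◇¬c) → ◇(◇¬c ∧ ¬c)), w0
2. □◇¬c ∧ ◇¬c, w0
3. ¬◇(◇¬c ∧ ¬c), w0
4. □◇¬c, w0
5. ◇¬c, w0
6. ¬(◇¬c ∧ ¬c), w0
7. c, w0
8. ¬c, w1
9. ¬(◇¬c ∧ ¬c), w1
10. ◇¬c, w1
11. ¬◇¬c, w1
12. c, w1
Accessibility: w0Rw0, w0Rw1, w1Rw1
Branch closes: c and ¬c both at w1.
(One branch shown.) All branches close.

Unsatisfiable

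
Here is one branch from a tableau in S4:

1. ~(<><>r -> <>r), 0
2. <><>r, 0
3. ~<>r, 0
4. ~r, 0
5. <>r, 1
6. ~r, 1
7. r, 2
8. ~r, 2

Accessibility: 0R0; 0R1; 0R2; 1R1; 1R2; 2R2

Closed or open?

Closed

Both r and ~r appear at 2.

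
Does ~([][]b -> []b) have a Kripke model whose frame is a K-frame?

Yes, satisfiable

1. ~([][]b -> []b), u
2. [][]b, u   [~->-rule on 1]
3. ~[]b, u   [~->-rule on 1]
4. ~b, v   [~[]-rule on 3: fresh world v, uRv]
5. []b, v   [[]-rule on 2 via uRv]
Accessibility: uRv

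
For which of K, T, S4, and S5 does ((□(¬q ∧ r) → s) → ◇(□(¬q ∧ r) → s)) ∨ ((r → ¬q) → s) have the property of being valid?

T, S4, S5

T-tableau for the negation ¬(((□(¬q ∧ r) → s) → ◇(□(¬q ∧ r) → s)) ∨ ((r → ¬q) → s)):
1. ¬(((□(¬q ∧ r) → s) → ◇(□(¬q ∧ r) → s)) ∨ ((r → ¬q) → s)), u
2. ¬((□(¬q ∧ r) → s) → ◇(□(¬q ∧ r) → s)), u
3. ¬((r → ¬q) → s), u
4. □(¬q ∧ r) → s, u
5. ¬◇(□(¬q ∧ r) → s), u
6. r → ¬q, u
7. ¬s, u
8. ¬(□(¬q ∧ r) → s), u
9. □(¬q ∧ r), u
10. ¬q ∧ r, u
11. ¬q, u
12. r, u
13. ¬□(¬q ∧ r), u
14. ¬(¬q ∧ r), v
15. ¬(□(¬q ∧ r) → s), v
16. □(¬q ∧ r), v
17. ¬s, v
18. ¬q ∧ r, v
19. ¬q, v
20. r, v
21. ¬r, v
Accessibility: uRu, uRv, vRv
Branch closes: r and ¬r both at v.
Every branch closes (one shown): valid in T, hence also in S4, S5 (every theorem of T is a theorem of S4 and S5).
K-tableau for the negation ¬(((□(¬q ∧ r) → s) → ◇(□(¬q ∧ r) → s)) ∨ ((r → ¬q) → s)):
1. ¬(((□(¬q ∧ r) → s) → ◇(□(¬q ∧ r) → s)) ∨ ((r → ¬q) → s)), u
2. ¬((□(¬q ∧ r) → s) → ◇(□(¬q ∧ r) → s)), u
3. ¬((r → ¬q) → s), u
4. □(¬q ∧ r) → s, u
5. ¬◇(□(¬q ∧ r) → s), u
6. r → ¬q, u
7. ¬s, u
8. ¬□(¬q ∧ r), u
9. ¬q, u
10. ¬(¬q ∧ r), v
11. ¬(□(¬q ∧ r) → s), v
12. □(¬q ∧ r), v
13. ¬s, v
14. ¬r, v
Accessibility: uRv
Complete open branch: countermodel on a K-frame, so not valid in K.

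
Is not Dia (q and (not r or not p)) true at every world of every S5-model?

Tableau for the negation Dia (q and (not r or not p)):
1. Dia (q and (not r or not p)), 0
2. q and (not r or not p), 1   [Dia-rule on 1: fresh world 1, 0R1]
3. q, 1   [and-rule on 2]
4. not r or not p, 1   [and-rule on 2]
5. not p, 1   [or-rule on 4 (branches; this branch)]
Accessibility: 0R0, 0R1, 1R0, 1R1
The negation has an open branch (countermodel exists).

Invalid (countermodel exists)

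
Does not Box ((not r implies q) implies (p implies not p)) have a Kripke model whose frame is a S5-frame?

Satisfiable (open branch found)

1. not Box ((not r implies q) implies (p implies not p)), u
2. not ((not r implies q) implies (p implies not p)), v   [neg-Box-rule on 1: fresh world v, uRv]
3. not r implies q, v   [neg-implies-rule on 2]
4. not (p implies not p), v   [neg-implies-rule on 2]
5. p, v   [neg-implies-rule on 4]
6. q, v   [implies-rule on 3 (branches; this branch)]
Accessibility: uRu, uRv, vRu, vRv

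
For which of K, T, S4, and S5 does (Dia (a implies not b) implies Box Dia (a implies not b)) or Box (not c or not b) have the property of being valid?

S5

S5-tableau for the negation not ((Dia (a implies not b) implies Box Dia (a implies not b)) or Box (not c or not b)):
1. not ((Dia (a implies not b) implies Box Dia (a implies not b)) or Box (not c or not b)), 0
2. not (Dia (a implies not b) implies Box Dia (a implies not b)), 0   [neg-or-rule on 1]
3. not Box (not c or not b), 0   [neg-or-rule on 1]
4. Dia (a implies not b), 0   [neg-implies-rule on 2]
5. not Box Dia (a implies not b), 0   [neg-implies-rule on 2]
6. not (not c or not b), 1   [neg-Box-rule on 3: fresh world 1, 0R1]
7. c, 1   [neg-or-rule on 6]
8. b, 1   [neg-or-rule on 6]
9. a implies not b, 2   [Dia-rule on 4: fresh world 2, 0R2]
10. not b, 2   [implies-rule on 9 (branches; this branch)]
11. not Dia (a implies not b), 3   [neg-Box-rule on 5: fresh world 3, 0R3]
12. not (a implies not b), 0   [neg-Dia-rule on 11 via 3R0]
13. a, 0   [neg-implies-rule on 12]
14. b, 0   [neg-implies-rule on 12]
15. not (a implies not b), 1   [neg-Dia-rule on 11 via 3R1]
16. a, 1   [neg-implies-rule on 15]
17. not (a implies not b), 2   [neg-Dia-rule on 11 via 3R2]
18. a, 2   [neg-implies-rule on 17]
19. b, 2   [neg-implies-rule on 17]
Accessibility: 0R0, 0R1, 0R2, 0R3, 1R0, 1R1, 1R2, 1R3, 2R0, 2R1, 2R2, 2R3, 3R0, 3R1, 3R2, 3R3
Branch closes: b and not b both at 2.
Every branch closes (one shown): valid in S5.
S4-tableau for the negation not ((Dia (a implies not b) implies Box Dia (a implies not b)) or Box (not c or not b)):
1. not ((Dia (a implies not b) implies Box Dia (a implies not b)) or Box (not c or not b)), 0
2. not (Dia (a implies not b) implies Box Dia (a implies not b)), 0   [neg-or-rule on 1]
3. not Box (not c or not b), 0   [neg-or-rule on 1]
4. Dia (a implies not b), 0   [neg-implies-rule on 2]
5. not Box Dia (a implies not b), 0   [neg-implies-rule on 2]
6. not (not c or not b), 1   [neg-Box-rule on 3: fresh world 1, 0R1]
7. c, 1   [neg-or-rule on 6]
8. b, 1   [neg-or-rule on 6]
9. a implies not b, 2   [Dia-rule on 4: fresh world 2, 0R2]
10. not b, 2   [implies-rule on 9 (branches; this branch)]
11. not Dia (a implies not b), 3   [neg-Box-rule on 5: fresh world 3, 0R3]
12. not (a implies not b), 3   [neg-Dia-rule on 11 via 3R3]
13. a, 3   [neg-implies-rule on 12]
14. b, 3   [neg-implies-rule on 12]
Accessibility: 0R0, 0R1, 0R2, 0R3, 1R1, 2R2, 3R3
Complete open branch: countermodel on an S4-frame, so not valid in S4, nor in K, T (the same frame is also a K-frame and a T-frame).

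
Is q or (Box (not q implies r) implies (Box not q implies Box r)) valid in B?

Valid in B

Tableau for the negation not (q or (Box (not q implies r) implies (Box not q implies Box r))):
1. not (q or (Box (not q implies r) implies (Box not q implies Box r))), u
2. not q, u
3. not (Box (not q implies r) implies (Box not q implies Box r)), u
4. Box (not q implies r), u
5. not (Box not q implies Box r), u
6. Box not q, u
7. not Box r, u
8. not q implies r, u
9. r, u
10. not r, v
11. not q implies r, v
12. not q, v
13. r, v
Accessibility: uRu, uRv, vRu, vRv
Branch closes: r and not r both at v.
Every branch of the negation's tableau closes; the branch above is one of them.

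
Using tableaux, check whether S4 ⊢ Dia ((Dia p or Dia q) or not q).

Tableau for the negation not Dia ((Dia p or Dia q) or not q):
1. not Dia ((Dia p or Dia q) or not q), u
2. not ((Dia p or Dia q) or not q), u
3. not (Dia p or Dia q), u
4. q, u
5. not Dia p, u
6. not Dia q, u
7. not p, u
8. not q, u
Accessibility: uRu
Branch closes: q and not q both at u.
Every branch of the negation's tableau closes; the branch above is one of them.

Valid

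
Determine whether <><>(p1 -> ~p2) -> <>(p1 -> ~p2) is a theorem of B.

No, not valid

Tableau for the negation ~(<><>(p1 -> ~p2) -> <>(p1 -> ~p2)):
1. ~(<><>(p1 -> ~p2) -> <>(p1 -> ~p2)), w0
2. <><>(p1 -> ~p2), w0
3. ~<>(p1 -> ~p2), w0
4. ~(p1 -> ~p2), w0
5. p1, w0
6. p2, w0
7. <>(p1 -> ~p2), w1
8. ~(p1 -> ~p2), w1
9. p1, w1
10. p2, w1
11. p1 -> ~p2, w2
12. ~p2, w2
Accessibility: w0Rw0, w0Rw1, w1Rw0, w1Rw1, w1Rw2, w2Rw1, w2Rw2
The negation has an open branch (countermodel exists).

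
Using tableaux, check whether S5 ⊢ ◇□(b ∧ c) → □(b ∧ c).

Tableau for the negation ¬(◇□(b ∧ c) → □(b ∧ c)):
1. ¬(◇□(b ∧ c) → □(b ∧ c)), w0
2. ◇□(b ∧ c), w0
3. ¬□(b ∧ c), w0
4. □(b ∧ c), w1
5. b ∧ c, w0
6. b, w0
7. c, w0
8. b ∧ c, w1
9. b, w1
10. c, w1
11. ¬(b ∧ c), w2
12. b ∧ c, w2
13. b, w2
14. c, w2
15. ¬c, w2
Accessibility: w0Rw0, w0Rw1, w0Rw2, w1Rw0, w1Rw1, w1Rw2, w2Rw0, w2Rw1, w2Rw2
Branch closes: c and ¬c both at w2.
Every branch of the negation's tableau closes; the branch above is one of them.

Valid in S5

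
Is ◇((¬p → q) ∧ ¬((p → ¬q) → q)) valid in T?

Invalid (countermodel exists)

Tableau for the negation ¬◇((¬p → q) ∧ ¬((p → ¬q) → q)):
1. ¬◇((¬p → q) ∧ ¬((p → ¬q) → q)), 0
2. ¬((¬p → q) ∧ ¬((p → ¬q) → q)), 0   [¬◇-rule on 1 via 0R0]
3. (p → ¬q) → q, 0   [¬∧-rule on 2 (branches; this branch)]
4. q, 0   [→-rule on 3 (branches; this branch)]
Accessibility: 0R0
The negation has an open branch (countermodel exists).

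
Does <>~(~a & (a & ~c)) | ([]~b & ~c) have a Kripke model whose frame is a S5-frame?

1. <>~(~a & (a & ~c)) | ([]~b & ~c), 0
2. []~b & ~c, 0
3. []~b, 0
4. ~c, 0
5. ~b, 0
Accessibility: 0R0

Yes, satisfiable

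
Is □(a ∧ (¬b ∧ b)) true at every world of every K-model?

No, not valid

Tableau for the negation ¬□(a ∧ (¬b ∧ b)):
1. ¬□(a ∧ (¬b ∧ b)), 0
2. ¬(a ∧ (¬b ∧ b)), 1
3. ¬(¬b ∧ b), 1
4. ¬b, 1
Accessibility: 0R1
The negation has an open branch (countermodel exists).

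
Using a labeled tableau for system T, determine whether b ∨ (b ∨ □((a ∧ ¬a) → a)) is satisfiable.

1. b ∨ (b ∨ □((a ∧ ¬a) → a)), 0
2. b ∨ □((a ∧ ¬a) → a), 0
3. □((a ∧ ¬a) → a), 0
4. (a ∧ ¬a) → a, 0
5. a, 0
Accessibility: 0R0

Yes, satisfiable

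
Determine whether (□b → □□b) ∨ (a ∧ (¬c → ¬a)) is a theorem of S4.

Valid in S4

Tableau for the negation ¬((□b → □□b) ∨ (a ∧ (¬c → ¬a))):
1. ¬((□b → □□b) ∨ (a ∧ (¬c → ¬a))), u
2. ¬(□b → □□b), u
3. ¬(a ∧ (¬c → ¬a)), u
4. □b, u
5. ¬□□b, u
6. b, u
7. ¬(¬c → ¬a), u
8. ¬c, u
9. a, u
10. ¬□b, v
11. b, v
12. ¬b, w
13. b, w
Accessibility: uRu, uRv, uRw, vRv, vRw, wRw
Branch closes: b and ¬b both at w.
All branches of the negation close; one closing branch shown above.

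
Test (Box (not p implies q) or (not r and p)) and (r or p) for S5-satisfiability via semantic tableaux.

1. (Box (not p implies q) or (not r and p)) and (r or p), w0
2. Box (not p implies q) or (not r and p), w0   [and-rule on 1]
3. r or p, w0   [and-rule on 1]
4. not r and p, w0   [or-rule on 2 (branches; this branch)]
5. not r, w0   [and-rule on 4]
6. p, w0   [and-rule on 4]
Accessibility: w0Rw0

Yes, satisfiable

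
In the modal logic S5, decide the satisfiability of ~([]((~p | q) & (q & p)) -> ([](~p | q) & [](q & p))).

1. ~([]((~p | q) & (q & p)) -> ([](~p | q) & [](q & p))), u
2. []((~p | q) & (q & p)), u
3. ~([](~p | q) & [](q & p)), u
4. (~p | q) & (q & p), u
5. ~p | q, u
6. q & p, u
7. q, u
8. p, u
9. ~[](q & p), u
10. ~(q & p), v
11. (~p | q) & (q & p), v
12. ~p | q, v
13. q & p, v
14. q, v
15. p, v
16. ~p, v
Accessibility: uRu, uRv, vRu, vRv
Branch closes: p and ~p both at v.
All branches of the tableau close; one closing branch shown above.

Unsatisfiable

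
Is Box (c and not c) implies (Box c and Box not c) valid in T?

Yes, valid

Tableau for the negation not (Box (c and not c) implies (Box c and Box not c)):
1. not (Box (c and not c) implies (Box c and Box not c)), 0
2. Box (c and not c), 0
3. not (Box c and Box not c), 0
4. c and not c, 0
5. c, 0
6. not c, 0
Accessibility: 0R0
Branch closes: c and not c both at 0.
Every branch of the negation's tableau closes; the branch above is one of them.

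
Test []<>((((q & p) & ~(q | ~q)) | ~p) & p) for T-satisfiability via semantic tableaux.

Unsatisfiable

1. []<>((((q & p) & ~(q | ~q)) | ~p) & p), 0
2. <>((((q & p) & ~(q | ~q)) | ~p) & p), 0
3. (((q & p) & ~(q | ~q)) | ~p) & p, 1
4. ((q & p) & ~(q | ~q)) | ~p, 1
5. p, 1
6. <>((((q & p) & ~(q | ~q)) | ~p) & p), 1
7. (q & p) & ~(q | ~q), 1
8. q & p, 1
9. ~(q | ~q), 1
10. q, 1
11. ~q, 1
Accessibility: 0R0, 0R1, 1R1
Branch closes: q and ~q both at 1.
All branches of the tableau close; one closing branch shown above.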